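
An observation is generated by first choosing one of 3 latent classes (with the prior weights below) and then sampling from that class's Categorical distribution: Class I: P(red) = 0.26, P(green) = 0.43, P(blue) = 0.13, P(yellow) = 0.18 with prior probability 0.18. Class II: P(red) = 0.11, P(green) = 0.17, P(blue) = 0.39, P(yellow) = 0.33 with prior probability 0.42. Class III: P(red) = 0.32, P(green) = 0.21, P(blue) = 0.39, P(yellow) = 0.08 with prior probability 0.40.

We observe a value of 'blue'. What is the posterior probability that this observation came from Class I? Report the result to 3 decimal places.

0.068

The responsibility of component k is π_k f_k(x) divided by Σ_j π_j f_j(x).
Component likelihoods at x = 'blue':
  f_I = P(blue | comp) = 0.13
  f_II = P(blue | comp) = 0.39
  f_III = P(blue | comp) = 0.39
Multiply by the mixture weights:
  π_I·f_I = 0.18 × 0.13 = 0.0234
  π_II·f_II = 0.42 × 0.39 = 0.1638
  π_III·f_III = 0.40 × 0.39 = 0.156
Denominator: 0.0234 + 0.1638 + 0.156 = 0.3432
P(Class I | 'blue') = 0.0234 / 0.3432 ≈ 0.068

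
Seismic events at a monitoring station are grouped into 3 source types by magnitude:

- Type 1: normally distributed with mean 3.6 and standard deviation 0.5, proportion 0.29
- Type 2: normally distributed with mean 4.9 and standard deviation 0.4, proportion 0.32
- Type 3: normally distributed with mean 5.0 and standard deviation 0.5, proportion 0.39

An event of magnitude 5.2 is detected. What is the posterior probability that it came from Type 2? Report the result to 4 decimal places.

0.4549

Apply Bayes' rule: the posterior for each component is proportional to its prior times its likelihood at x.
Normal densities:
  f_1 = (1/(0.5·√(2π)))·exp(−(5.2−3.6)²/(2·0.5²)) = 0.797885·exp(-5.12000) = 0.00476818
  f_2 = (1/(0.4·√(2π)))·exp(−(5.2−4.9)²/(2·0.4²)) = 0.997356·exp(-0.28125) = 0.752844
  f_3 = (1/(0.5·√(2π)))·exp(−(5.2−5.0)²/(2·0.5²)) = 0.797885·exp(-0.08000) = 0.73654
Multiply by the mixture weights:
  w_1·f_1 = 0.29 × 0.00476818 = 0.00138277
  w_2·f_2 = 0.32 × 0.752844 = 0.24091
  w_3·f_3 = 0.39 × 0.73654 = 0.287251
Evidence: 0.00138277 + 0.24091 + 0.287251 = 0.529543
P(Type 2 | data) = 0.24091 / 0.529543 ≈ 0.4549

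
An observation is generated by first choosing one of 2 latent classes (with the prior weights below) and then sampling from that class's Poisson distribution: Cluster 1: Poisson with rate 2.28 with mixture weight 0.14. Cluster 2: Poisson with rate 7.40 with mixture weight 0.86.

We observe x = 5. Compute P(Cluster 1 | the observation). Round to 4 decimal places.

The responsibility of component k is P(Z=k) f_k(x) divided by Σ_j P(Z=j) f_j(x).
Poisson probabilities:
  f_1 = 0.0525172
  f_2 = 0.113031
Prior × likelihood for each component:
  P(Z=1)·f_1 = 0.14 × 0.0525172 = 0.00735241
  P(Z=2)·f_2 = 0.86 × 0.113031 = 0.0972068
Normaliser: 0.00735241 + 0.0972068 = 0.104559
P(Cluster 1 | the observation) = 0.00735241 / 0.104559 ≈ 0.0703

0.0703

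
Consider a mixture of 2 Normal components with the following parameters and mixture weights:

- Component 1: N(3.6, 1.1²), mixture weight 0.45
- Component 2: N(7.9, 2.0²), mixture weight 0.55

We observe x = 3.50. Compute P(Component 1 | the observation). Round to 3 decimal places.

Apply Bayes' rule: the posterior for each component is proportional to its prior times its likelihood at x.
Component likelihoods at x = 3.50:
  p_1 = 0.361179
  p_2 = 0.0177373
Prior × likelihood for each component:
  w_1·p_1 = 0.45 × 0.361179 = 0.162531
  w_2·p_2 = 0.55 × 0.0177373 = 0.00975551
Denominator: 0.162531 + 0.00975551 = 0.172286
P(Component 1 | the observation) = 0.162531 / 0.172286 ≈ 0.943

0.943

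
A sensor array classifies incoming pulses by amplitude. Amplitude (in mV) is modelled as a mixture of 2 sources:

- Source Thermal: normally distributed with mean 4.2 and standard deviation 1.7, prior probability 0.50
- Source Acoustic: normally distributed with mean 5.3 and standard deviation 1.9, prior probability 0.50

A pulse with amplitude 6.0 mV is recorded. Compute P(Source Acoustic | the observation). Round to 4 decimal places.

0.5942

Posterior ∝ prior × likelihood, so P(k | x) ∝ π_k f_k(x); normalise over all components.
Evaluate each component's likelihood at the observed value:
  L_Thermal = 0.133973
  L_Acoustic = 0.196192
Multiply by the mixture weights:
  π_Thermal·L_Thermal = 0.50 × 0.133973 = 0.0669863
  π_Acoustic·L_Acoustic = 0.50 × 0.196192 = 0.0980962
Denominator: 0.0669863 + 0.0980962 = 0.165082
P(Source Acoustic | x) ≈ 0.5942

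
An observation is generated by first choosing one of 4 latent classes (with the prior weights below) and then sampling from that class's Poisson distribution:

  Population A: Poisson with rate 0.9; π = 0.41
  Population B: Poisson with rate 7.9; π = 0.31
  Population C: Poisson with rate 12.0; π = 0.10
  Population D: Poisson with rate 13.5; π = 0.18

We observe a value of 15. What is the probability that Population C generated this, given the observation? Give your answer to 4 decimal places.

P(component k | x) = w_k·f_k(x) / marginal(x), where marginal(x) = Σ_j w_j·f_j(x).
Poisson probabilities:
  L_A = 6.40137e-14
  L_B = 0.00826001
  L_C = 0.0723911
  L_D = 0.0945217
Unnormalised posteriors:
  w_A·L_A = 0.41 × 6.40137e-14 = 2.62456e-14
  w_B·L_B = 0.31 × 0.00826001 = 0.0025606
  w_C·L_C = 0.10 × 0.0723911 = 0.00723911
  w_D·L_D = 0.18 × 0.0945217 = 0.0170139
Denominator: 2.62456e-14 + 0.0025606 + 0.00723911 + 0.0170139 = 0.0268136
P(Population C | 15) ≈ 0.2700

0.2700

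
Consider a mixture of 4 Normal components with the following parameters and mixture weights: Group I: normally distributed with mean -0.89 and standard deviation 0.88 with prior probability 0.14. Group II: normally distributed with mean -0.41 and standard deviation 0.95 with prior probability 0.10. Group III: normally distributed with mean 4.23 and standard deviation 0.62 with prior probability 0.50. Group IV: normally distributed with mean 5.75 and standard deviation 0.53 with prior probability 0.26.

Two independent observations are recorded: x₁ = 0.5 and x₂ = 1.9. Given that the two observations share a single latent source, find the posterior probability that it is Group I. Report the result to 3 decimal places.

0.086

The responsibility of component k is P(Z=k) f_k(x) divided by Σ_j P(Z=j) f_j(x).
Since both observations come from the same component, the likelihood for component k is f_k(x₁)·f_k(x₂).
  f_I = [0.130213] × [0.00297653] = 0.000387582
  f_II = [0.265424] × [0.0218417] = 0.00579732
  f_III = [8.89473e-09] × [0.000551744] = 4.90761e-12
  f_IV = [3.7127e-22] × [2.61959e-12] = 9.72572e-34
Prior × likelihood for each component:
  P(Z=I)·f_I = 0.14 × 0.000387582 = 5.42615e-05
  P(Z=II)·f_II = 0.10 × 0.00579732 = 0.000579732
  P(Z=III)·f_III = 0.50 × 4.90761e-12 = 2.4538e-12
  P(Z=IV)·f_IV = 0.26 × 9.72572e-34 = 2.52869e-34
Marginal: 5.42615e-05 + 0.000579732 + 2.4538e-12 + 2.52869e-34 = 0.000633993
P(Group I | data) ≈ 0.086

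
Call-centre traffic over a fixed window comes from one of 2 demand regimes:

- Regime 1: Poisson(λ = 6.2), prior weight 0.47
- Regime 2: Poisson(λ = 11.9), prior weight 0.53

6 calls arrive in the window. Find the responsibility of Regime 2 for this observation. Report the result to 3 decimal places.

0.159

Apply Bayes' rule: the posterior for each component is proportional to its prior times its likelihood at x.
Component likelihoods at x = 6 calls:
  L_1 = 0.1601
  L_2 = 0.0267821
Unnormalised posteriors:
  π_1·L_1 = 0.47 × 0.1601 = 0.0752471
  π_2·L_2 = 0.53 × 0.0267821 = 0.0141945
Marginal: 0.0752471 + 0.0141945 = 0.0894416
P(Regime 2 | data) ≈ 0.159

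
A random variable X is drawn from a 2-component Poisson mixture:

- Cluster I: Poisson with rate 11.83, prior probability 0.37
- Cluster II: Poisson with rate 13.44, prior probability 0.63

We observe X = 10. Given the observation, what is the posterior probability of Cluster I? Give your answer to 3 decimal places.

0.451

The responsibility of component k is P(Z=k) f_k(x) divided by Σ_j P(Z=j) f_j(x).
Evaluate each component's likelihood at the observed value:
  f_I = 0.107741
  f_II = 0.0771457
Unnormalised posteriors:
  P(Z=I)·f_I = 0.37 × 0.107741 = 0.0398641
  P(Z=II)·f_II = 0.63 × 0.0771457 = 0.0486018
Denominator: 0.0398641 + 0.0486018 = 0.0884659
Responsibility of Cluster I: 0.0398641 / 0.0884659 ≈ 0.451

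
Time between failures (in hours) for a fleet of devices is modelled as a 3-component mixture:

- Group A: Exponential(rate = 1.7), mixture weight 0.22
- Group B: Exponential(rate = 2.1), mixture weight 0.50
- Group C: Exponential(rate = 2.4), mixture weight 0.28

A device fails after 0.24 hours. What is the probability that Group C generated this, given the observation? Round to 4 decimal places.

Posterior ∝ prior × likelihood, so P(k | x) ∝ P(Z=k) f_k(x); normalise over all components.
Component likelihoods at x = 0.24 hours:
  p_A = 1.7·e^(−1.7·0.24) = 1.7·e^(−0.4080) = 1.13046
  p_B = 2.1·e^(−2.1·0.24) = 2.1·e^(−0.5040) = 1.26863
  p_C = 2.4·e^(−2.4·0.24) = 2.4·e^(−0.5760) = 1.34914
Multiply by the mixture weights:
  P(Z=A)·p_A = 0.22 × 1.13046 = 0.248702
  P(Z=B)·p_B = 0.50 × 1.26863 = 0.634315
  P(Z=C)·p_C = 0.28 × 1.34914 = 0.37776
Denominator: 0.248702 + 0.634315 + 0.37776 = 1.26078
P(Group C | x) ≈ 0.2996

0.2996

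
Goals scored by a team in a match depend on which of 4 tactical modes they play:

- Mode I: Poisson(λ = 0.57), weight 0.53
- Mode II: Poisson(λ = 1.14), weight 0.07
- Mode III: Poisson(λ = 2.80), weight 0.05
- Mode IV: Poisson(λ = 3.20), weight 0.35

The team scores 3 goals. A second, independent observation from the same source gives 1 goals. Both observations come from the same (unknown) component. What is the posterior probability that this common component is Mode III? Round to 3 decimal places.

0.111

Apply Bayes' rule: the posterior for each component is proportional to its prior times its likelihood at x.
Since both observations come from the same component, the likelihood for component k is f_k(x₁)·f_k(x₂).
  p_I = [e^(−0.57)·0.57^3/3! = 0.0174552] × [0.32235] = 0.00562668
  p_II = [e^(−1.14)·1.14^3/3! = 0.078971] × [0.364594] = 0.0287923
  p_III = [e^(−2.80)·2.80^3/3! = 0.222484] × [0.170268] = 0.0378819
  p_IV = [e^(−3.20)·3.20^3/3! = 0.222616] × [0.130439] = 0.0290378
Prior × likelihood for each component:
  π_I·p_I = 0.53 × 0.00562668 = 0.00298214
  π_II·p_II = 0.07 × 0.0287923 = 0.00201546
  π_III·p_III = 0.05 × 0.0378819 = 0.0018941
  π_IV·p_IV = 0.35 × 0.0290378 = 0.0101632
Normaliser: 0.00298214 + 0.00201546 + 0.0018941 + 0.0101632 = 0.0170549
P(Mode III | x₁,x₂) = 0.0018941 / 0.0170549 ≈ 0.111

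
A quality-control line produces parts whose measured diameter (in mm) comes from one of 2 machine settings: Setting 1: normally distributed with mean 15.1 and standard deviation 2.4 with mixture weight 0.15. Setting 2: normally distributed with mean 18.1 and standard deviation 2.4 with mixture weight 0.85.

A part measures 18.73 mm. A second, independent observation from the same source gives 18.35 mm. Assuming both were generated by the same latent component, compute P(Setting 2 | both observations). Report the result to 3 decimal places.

By Bayes' theorem, P(k | x) = π_k f_k(x) / Σ_j π_j f_j(x).
Since both observations come from the same component, the likelihood for component k is f_k(x₁)·f_k(x₂).
  p_1 = [(1/(2.4·√(2π)))·exp(−(18.73−15.1)²/(2·2.4²)) = 0.166226·exp(-1.14383) = 0.0529591] × [0.066451] = 0.00351918
  p_2 = [(1/(2.4·√(2π)))·exp(−(18.73−18.1)²/(2·2.4²)) = 0.166226·exp(-0.03445) = 0.160596] × [0.165327] = 0.0265509
Multiply by the mixture weights:
  π_1·p_1 = 0.15 × 0.00351918 = 0.000527877
  π_2·p_2 = 0.85 × 0.0265509 = 0.0225682
Denominator: 0.000527877 + 0.0225682 = 0.0230961
Responsibility of Setting 2: 0.0225682 / 0.0230961 ≈ 0.977

0.977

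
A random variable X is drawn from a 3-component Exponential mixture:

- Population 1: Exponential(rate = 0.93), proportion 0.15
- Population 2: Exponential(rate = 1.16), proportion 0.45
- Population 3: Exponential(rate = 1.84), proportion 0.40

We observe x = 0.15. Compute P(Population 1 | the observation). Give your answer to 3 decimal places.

0.108

By Bayes' theorem, P(k | x) = π_k f_k(x) / Σ_j π_j f_j(x).
Component likelihoods at x = 0.15:
  f_1 = 0.808908
  f_2 = 0.974744
  f_3 = 1.39622
Multiply by the mixture weights:
  π_1·f_1 = 0.15 × 0.808908 = 0.121336
  π_2·f_2 = 0.45 × 0.974744 = 0.438635
  π_3·f_3 = 0.40 × 1.39622 = 0.558486
Sum: 0.121336 + 0.438635 + 0.558486 = 1.11846
So the posterior for Population 1 is 0.121336 / 1.11846 ≈ 0.108.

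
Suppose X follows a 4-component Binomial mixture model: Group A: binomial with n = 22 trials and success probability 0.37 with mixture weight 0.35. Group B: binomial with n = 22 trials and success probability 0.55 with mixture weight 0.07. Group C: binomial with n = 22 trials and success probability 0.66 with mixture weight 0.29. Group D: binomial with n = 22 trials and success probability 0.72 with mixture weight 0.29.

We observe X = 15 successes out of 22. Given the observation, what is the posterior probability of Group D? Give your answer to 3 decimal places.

0.457

P(component k | x) = π_k·f_k(x) / marginal(x), where marginal(x) = Σ_j π_j·f_j(x).
Component likelihoods at x = 15 successes out of 22:
  p_A = C(22,15)·0.37^15·0.63^7 = 170544·3.33446e-07·0.0393898 = 0.00223999
  p_B = C(22,15)·0.55^15·0.45^7 = 170544·0.000127479·0.00373669 = 0.081239
  p_C = C(22,15)·0.66^15·0.34^7 = 170544·0.00196408·0.000525234 = 0.175933
  p_D = C(22,15)·0.72^15·0.28^7 = 170544·0.00724415·0.000134929 = 0.166698
Multiply by the mixture weights:
  π_A·p_A = 0.35 × 0.00223999 = 0.000783997
  π_B·p_B = 0.07 × 0.081239 = 0.00568673
  π_C·p_C = 0.29 × 0.175933 = 0.0510206
  π_D·p_D = 0.29 × 0.166698 = 0.0483424
Normaliser: 0.000783997 + 0.00568673 + 0.0510206 + 0.0483424 = 0.105834
P(Group D | the observation) = 0.0483424 / 0.105834 ≈ 0.457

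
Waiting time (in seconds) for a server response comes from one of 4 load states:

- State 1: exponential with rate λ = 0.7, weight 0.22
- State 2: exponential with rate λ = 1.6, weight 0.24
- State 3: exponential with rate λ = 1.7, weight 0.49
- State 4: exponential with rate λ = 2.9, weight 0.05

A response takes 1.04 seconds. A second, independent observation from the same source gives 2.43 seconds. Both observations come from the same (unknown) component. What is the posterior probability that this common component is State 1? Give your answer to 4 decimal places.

By Bayes' theorem, P(k | x) = π_k f_k(x) / Σ_j π_j f_j(x).
Since both observations come from the same component, the likelihood for component k is f_k(x₁)·f_k(x₂).
  f_1 = [0.338012] × [0.127751] = 0.0431812
  f_2 = [0.303008] × [0.032778] = 0.00993201
  f_3 = [0.290146] × [0.0273136] = 0.00792492
  f_4 = [0.142091] × [0.00252304] = 0.000358501
Multiply by the mixture weights:
  π_1·f_1 = 0.22 × 0.0431812 = 0.00949987
  π_2·f_2 = 0.24 × 0.00993201 = 0.00238368
  π_3·f_3 = 0.49 × 0.00792492 = 0.00388321
  π_4·f_4 = 0.05 × 0.000358501 = 1.79251e-05
Denominator: 0.00949987 + 0.00238368 + 0.00388321 + 1.79251e-05 = 0.0157847
So the posterior for State 1 is 0.00949987 / 0.0157847 ≈ 0.6018.

0.6018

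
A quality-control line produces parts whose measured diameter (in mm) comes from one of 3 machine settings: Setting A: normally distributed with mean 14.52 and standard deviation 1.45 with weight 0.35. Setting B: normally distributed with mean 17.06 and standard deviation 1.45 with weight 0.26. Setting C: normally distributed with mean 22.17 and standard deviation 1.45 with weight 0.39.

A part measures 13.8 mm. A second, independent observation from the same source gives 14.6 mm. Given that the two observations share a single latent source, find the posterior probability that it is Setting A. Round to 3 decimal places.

0.984

By Bayes' theorem, P(k | x) = w_k f_k(x) / Σ_j w_j f_j(x).
Since both observations come from the same component, the likelihood for component k is f_k(x₁)·f_k(x₂).
  p_A = [(1/(1.45·√(2π)))·exp(−(13.8−14.52)²/(2·1.45²)) = 0.275133·exp(-0.12328) = 0.243221] × [0.274714] = 0.0668163
  p_B = [(1/(1.45·√(2π)))·exp(−(13.8−17.06)²/(2·1.45²)) = 0.275133·exp(-2.52737) = 0.0219745] × [0.0652424] = 0.00143367
  p_C = [(1/(1.45·√(2π)))·exp(−(13.8−22.17)²/(2·1.45²)) = 0.275133·exp(-16.66038) = 1.59967e-08] × [3.31943e-07] = 5.31e-15
Unnormalised posteriors:
  w_A·p_A = 0.35 × 0.0668163 = 0.0233857
  w_B·p_B = 0.26 × 0.00143367 = 0.000372753
  w_C·p_C = 0.39 × 5.31e-15 = 2.0709e-15
Evidence: 0.0233857 + 0.000372753 + 2.0709e-15 = 0.0237585
Responsibility of Setting A: 0.0233857 / 0.0237585 ≈ 0.984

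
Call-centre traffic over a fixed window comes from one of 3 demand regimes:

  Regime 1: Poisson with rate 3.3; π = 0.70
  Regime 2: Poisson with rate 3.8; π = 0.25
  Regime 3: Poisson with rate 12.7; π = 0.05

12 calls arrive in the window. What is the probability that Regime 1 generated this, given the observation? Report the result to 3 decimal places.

0.015

Posterior ∝ prior × likelihood, so P(k | x) ∝ π_k f_k(x); normalise over all components.
Component likelihoods at x = 12 calls:
  f_1 = 0.000128428
  f_2 = 0.000423396
  f_3 = 0.112142
Prior × likelihood for each component:
  π_1·f_1 = 0.70 × 0.000128428 = 8.98994e-05
  π_2·f_2 = 0.25 × 0.000423396 = 0.000105849
  π_3·f_3 = 0.05 × 0.112142 = 0.00560709
Denominator: 8.98994e-05 + 0.000105849 + 0.00560709 = 0.00580284
P(Regime 1 | the observation) ≈ 0.015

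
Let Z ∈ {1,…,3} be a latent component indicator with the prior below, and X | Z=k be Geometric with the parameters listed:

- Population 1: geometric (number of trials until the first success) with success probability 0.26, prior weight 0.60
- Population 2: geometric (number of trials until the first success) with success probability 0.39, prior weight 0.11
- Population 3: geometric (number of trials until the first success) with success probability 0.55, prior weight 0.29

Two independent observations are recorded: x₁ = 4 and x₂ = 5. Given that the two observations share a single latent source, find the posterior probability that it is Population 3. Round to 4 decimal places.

The responsibility of component k is π_k f_k(x) divided by Σ_j π_j f_j(x).
Since both observations come from the same component, the likelihood for component k is f_k(x₁)·f_k(x₂).
  L_1 = [0.26·(1−0.26)^3 = 0.26·0.405224 = 0.105358] × [0.0779651] = 0.00821427
  L_2 = [0.39·(1−0.39)^3 = 0.39·0.226981 = 0.0885226] × [0.0539988] = 0.00478011
  L_3 = [0.55·(1−0.55)^3 = 0.55·0.091125 = 0.0501187] × [0.0225534] = 0.00113035
Prior × likelihood for each component:
  π_1·L_1 = 0.60 × 0.00821427 = 0.00492856
  π_2·L_2 = 0.11 × 0.00478011 = 0.000525812
  π_3·L_3 = 0.29 × 0.00113035 = 0.000327802
Evidence: 0.00492856 + 0.000525812 + 0.000327802 = 0.00578217
So the posterior for Population 3 is 0.000327802 / 0.00578217 ≈ 0.0567.

0.0567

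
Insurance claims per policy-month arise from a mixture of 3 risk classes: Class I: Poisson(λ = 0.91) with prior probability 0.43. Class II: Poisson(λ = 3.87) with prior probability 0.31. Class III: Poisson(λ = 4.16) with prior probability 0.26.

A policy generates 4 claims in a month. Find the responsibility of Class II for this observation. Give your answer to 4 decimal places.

0.5209

P(component k | x) = w_k·f_k(x) / marginal(x), where marginal(x) = Σ_j w_j·f_j(x).
Evaluate each component's likelihood at the observed value:
  L_I = 0.0115013
  L_II = 0.194945
  L_III = 0.194759
Multiply by the mixture weights:
  w_I·L_I = 0.43 × 0.0115013 = 0.00494555
  w_II·L_II = 0.31 × 0.194945 = 0.0604331
  w_III·L_III = 0.26 × 0.194759 = 0.0506373
Marginal: 0.00494555 + 0.0604331 + 0.0506373 = 0.116016
P(Class II | data) ≈ 0.5209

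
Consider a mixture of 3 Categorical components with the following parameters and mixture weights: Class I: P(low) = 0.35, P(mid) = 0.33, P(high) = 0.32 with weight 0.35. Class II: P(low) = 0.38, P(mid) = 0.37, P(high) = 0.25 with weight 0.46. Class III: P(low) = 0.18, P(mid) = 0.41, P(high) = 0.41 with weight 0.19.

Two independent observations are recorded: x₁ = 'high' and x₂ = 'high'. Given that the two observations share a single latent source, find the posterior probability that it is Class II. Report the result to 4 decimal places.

Apply Bayes' rule: the posterior for each component is proportional to its prior times its likelihood at x.
Since both observations come from the same component, the likelihood for component k is f_k(x₁)·f_k(x₂).
  L_I = [P(high | comp) = 0.32] × [0.32] = 0.1024
  L_II = [P(high | comp) = 0.25] × [0.25] = 0.0625
  L_III = [P(high | comp) = 0.41] × [0.41] = 0.1681
Unnormalised posteriors:
  π_I·L_I = 0.35 × 0.1024 = 0.03584
  π_II·L_II = 0.46 × 0.0625 = 0.02875
  π_III·L_III = 0.19 × 0.1681 = 0.031939
Sum: 0.03584 + 0.02875 + 0.031939 = 0.096529
So the posterior for Class II is 0.02875 / 0.096529 ≈ 0.2978.

0.2978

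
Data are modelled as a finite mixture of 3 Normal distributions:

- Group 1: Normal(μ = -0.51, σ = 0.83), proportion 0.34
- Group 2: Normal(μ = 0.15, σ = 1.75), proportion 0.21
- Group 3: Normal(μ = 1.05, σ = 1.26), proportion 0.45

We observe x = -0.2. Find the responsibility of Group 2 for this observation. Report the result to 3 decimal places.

P(component k | x) = π_k·f_k(x) / marginal(x), where marginal(x) = Σ_j π_j·f_j(x).
Component likelihoods at x = -0.2:
  p_1 = (1/(0.83·√(2π)))·exp(−(-0.2−-0.51)²/(2·0.83²)) = 0.480653·exp(-0.06975) = 0.448271
  p_2 = (1/(1.75·√(2π)))·exp(−(-0.2−0.15)²/(2·1.75²)) = 0.227967·exp(-0.02000) = 0.223453
  p_3 = (1/(1.26·√(2π)))·exp(−(-0.2−1.05)²/(2·1.26²)) = 0.316621·exp(-0.49209) = 0.193564
Multiply by the mixture weights:
  π_1·p_1 = 0.34 × 0.448271 = 0.152412
  π_2·p_2 = 0.21 × 0.223453 = 0.0469251
  π_3·p_3 = 0.45 × 0.193564 = 0.087104
Denominator: 0.152412 + 0.0469251 + 0.087104 = 0.286441
P(Group 2 | x) = 0.0469251 / 0.286441 ≈ 0.164

0.164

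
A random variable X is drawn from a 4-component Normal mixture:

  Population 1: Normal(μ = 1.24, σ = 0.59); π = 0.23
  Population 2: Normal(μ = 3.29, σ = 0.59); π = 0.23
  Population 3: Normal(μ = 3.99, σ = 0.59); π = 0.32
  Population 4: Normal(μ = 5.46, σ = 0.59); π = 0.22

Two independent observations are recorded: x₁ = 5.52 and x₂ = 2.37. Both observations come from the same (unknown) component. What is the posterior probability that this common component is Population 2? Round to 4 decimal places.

0.1740

P(component k | x) = P(Z=k)·f_k(x) / marginal(x), where marginal(x) = Σ_j P(Z=j)·f_j(x).
Since both observations come from the same component, the likelihood for component k is f_k(x₁)·f_k(x₂).
  L_1 = [(1/(0.59·√(2π)))·exp(−(5.52−1.24)²/(2·0.59²)) = 0.676173·exp(-26.31198) = 2.52878e-12] × [0.108024] = 2.73168e-13
  L_2 = [(1/(0.59·√(2π)))·exp(−(5.52−3.29)²/(2·0.59²)) = 0.676173·exp(-7.14292) = 0.000534476] × [0.200478] = 0.000107151
  L_3 = [(1/(0.59·√(2π)))·exp(−(5.52−3.99)²/(2·0.59²)) = 0.676173·exp(-3.36240) = 0.0234309] × [0.0155933] = 0.000365365
  L_4 = [(1/(0.59·√(2π)))·exp(−(5.52−5.46)²/(2·0.59²)) = 0.676173·exp(-0.00517) = 0.672686] × [7.47973e-07] = 5.03151e-07
Multiply by the mixture weights:
  P(Z=1)·L_1 = 0.23 × 2.73168e-13 = 6.28286e-14
  P(Z=2)·L_2 = 0.23 × 0.000107151 = 2.46447e-05
  P(Z=3)·L_3 = 0.32 × 0.000365365 = 0.000116917
  P(Z=4)·L_4 = 0.22 × 5.03151e-07 = 1.10693e-07
Marginal: 6.28286e-14 + 2.46447e-05 + 0.000116917 + 1.10693e-07 = 0.000141672
Responsibility of Population 2: 2.46447e-05 / 0.000141672 ≈ 0.1740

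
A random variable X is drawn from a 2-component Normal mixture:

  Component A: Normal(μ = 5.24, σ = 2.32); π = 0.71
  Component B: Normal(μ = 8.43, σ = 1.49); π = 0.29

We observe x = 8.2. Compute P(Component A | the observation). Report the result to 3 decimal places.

0.414

By Bayes' theorem, P(k | x) = π_k f_k(x) / Σ_j π_j f_j(x).
Normal densities:
  f_A = (1/(2.32·√(2π)))·exp(−(8.2−5.24)²/(2·2.32²)) = 0.171958·exp(-0.81391) = 0.0761982
  f_B = (1/(1.49·√(2π)))·exp(−(8.2−8.43)²/(2·1.49²)) = 0.267746·exp(-0.01191) = 0.264576
Multiply by the mixture weights:
  π_A·f_A = 0.71 × 0.0761982 = 0.0541007
  π_B·f_B = 0.29 × 0.264576 = 0.0767269
Sum: 0.0541007 + 0.0767269 = 0.130828
P(Component A | data) ≈ 0.414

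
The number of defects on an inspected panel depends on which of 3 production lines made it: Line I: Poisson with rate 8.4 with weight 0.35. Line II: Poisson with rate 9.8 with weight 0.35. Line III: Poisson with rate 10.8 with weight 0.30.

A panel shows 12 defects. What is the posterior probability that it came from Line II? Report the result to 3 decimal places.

Apply Bayes' rule: the posterior for each component is proportional to its prior times its likelihood at x.
Evaluate each component's likelihood at the observed value:
  p_I = e^(−8.4)·8.4^12/12! = 0.057935
  p_II = e^(−9.8)·9.8^12/12! = 0.0908427
  p_III = e^(−10.8)·10.8^12/12! = 0.107243
Multiply by the mixture weights:
  π_I·p_I = 0.35 × 0.057935 = 0.0202772
  π_II·p_II = 0.35 × 0.0908427 = 0.0317949
  π_III·p_III = 0.30 × 0.107243 = 0.0321728
Evidence: 0.0202772 + 0.0317949 + 0.0321728 = 0.084245
P(Line II | 12 defects) = 0.0317949 / 0.084245 ≈ 0.377

0.377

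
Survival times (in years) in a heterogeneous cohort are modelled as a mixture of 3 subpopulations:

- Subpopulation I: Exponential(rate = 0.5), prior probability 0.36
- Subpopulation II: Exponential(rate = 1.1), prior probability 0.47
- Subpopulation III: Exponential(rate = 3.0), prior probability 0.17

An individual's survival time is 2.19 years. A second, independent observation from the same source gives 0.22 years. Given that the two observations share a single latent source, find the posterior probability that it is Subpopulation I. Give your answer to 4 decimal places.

The responsibility of component k is w_k f_k(x) divided by Σ_j w_j f_j(x).
Since both observations come from the same component, the likelihood for component k is f_k(x₁)·f_k(x₂).
  p_I = [0.16727] × [0.447917] = 0.074923
  p_II = [0.0988957] × [0.863562] = 0.0854025
  p_III = [0.00420539] × [1.55055] = 0.00652069
Multiply by the mixture weights:
  w_I·p_I = 0.36 × 0.074923 = 0.0269723
  w_II·p_II = 0.47 × 0.0854025 = 0.0401392
  w_III·p_III = 0.17 × 0.00652069 = 0.00110852
Marginal: 0.0269723 + 0.0401392 + 0.00110852 = 0.06822
P(Subpopulation I | x₁,x₂) ≈ 0.3954

0.3954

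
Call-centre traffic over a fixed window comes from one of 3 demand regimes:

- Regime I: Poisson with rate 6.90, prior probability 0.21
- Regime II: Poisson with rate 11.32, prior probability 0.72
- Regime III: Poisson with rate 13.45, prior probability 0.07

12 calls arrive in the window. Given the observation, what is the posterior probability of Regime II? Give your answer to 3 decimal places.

Posterior ∝ prior × likelihood, so P(k | x) ∝ π_k f_k(x); normalise over all components.
Poisson probabilities:
  L_I = e^(−6.90)·6.90^12/12! = 0.0245031
  L_II = e^(−11.32)·11.32^12/12! = 0.1121
  L_III = e^(−13.45)·13.45^12/12! = 0.105456
Multiply by the mixture weights:
  π_I·L_I = 0.21 × 0.0245031 = 0.00514564
  π_II·L_II = 0.72 × 0.1121 = 0.0807122
  π_III·L_III = 0.07 × 0.105456 = 0.00738189
Marginal: 0.00514564 + 0.0807122 + 0.00738189 = 0.0932397
Responsibility of Regime II: 0.0807122 / 0.0932397 ≈ 0.866

0.866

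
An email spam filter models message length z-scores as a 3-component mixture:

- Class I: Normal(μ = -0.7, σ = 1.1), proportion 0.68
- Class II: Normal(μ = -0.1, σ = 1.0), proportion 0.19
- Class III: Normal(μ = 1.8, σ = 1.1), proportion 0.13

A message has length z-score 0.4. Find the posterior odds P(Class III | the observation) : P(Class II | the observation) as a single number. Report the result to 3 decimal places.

0.314

Posterior odds = (π_i f_i(x)) / (π_j f_j(x)); the normalising sum cancels.
Evaluate each component's likelihood at the observed value:
  L_I = (1/(1.1·√(2π)))·exp(−(0.4−-0.7)²/(2·1.1²)) = 0.362675·exp(-0.50000) = 0.219973
  L_II = (1/(1.0·√(2π)))·exp(−(0.4−-0.1)²/(2·1.0²)) = 0.398942·exp(-0.12500) = 0.352065
  L_III = (1/(1.1·√(2π)))·exp(−(0.4−1.8)²/(2·1.1²)) = 0.362675·exp(-0.80992) = 0.161352
Odds = (0.13/0.19) × (0.161352/0.352065) = 0.684211 × 0.458302 ≈ 0.314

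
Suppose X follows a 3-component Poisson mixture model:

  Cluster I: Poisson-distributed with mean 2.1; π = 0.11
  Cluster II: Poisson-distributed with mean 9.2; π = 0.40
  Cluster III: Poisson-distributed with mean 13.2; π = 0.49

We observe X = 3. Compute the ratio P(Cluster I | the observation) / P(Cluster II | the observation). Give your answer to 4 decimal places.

3.9639

Posterior odds = (π_i f_i(x)) / (π_j f_j(x)); the normalising sum cancels.
Component likelihoods at x = 3:
  p_I = e^(−2.1)·2.1^3/3! = 0.189011
  p_II = e^(−9.2)·9.2^3/3! = 0.013113
  p_III = e^(−13.2)·13.2^3/3! = 0.000709387
Odds = (0.11/0.40) × (0.189011/0.013113) = 0.275 × 14.414 ≈ 3.9639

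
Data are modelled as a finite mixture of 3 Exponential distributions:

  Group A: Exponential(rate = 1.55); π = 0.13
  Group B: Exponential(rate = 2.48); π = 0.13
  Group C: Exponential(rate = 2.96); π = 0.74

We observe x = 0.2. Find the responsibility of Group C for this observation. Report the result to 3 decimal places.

0.779

P(component k | x) = π_k·f_k(x) / marginal(x), where marginal(x) = Σ_j π_j·f_j(x).
Component likelihoods at x = 0.2:
  f_A = 1.55·e^(−1.55·0.2) = 1.55·e^(−0.3100) = 1.13684
  f_B = 2.48·e^(−2.48·0.2) = 2.48·e^(−0.4960) = 1.51022
  f_C = 2.96·e^(−2.96·0.2) = 2.96·e^(−0.5920) = 1.63753
Unnormalised posteriors:
  π_A·f_A = 0.13 × 1.13684 = 0.14779
  π_B·f_B = 0.13 × 1.51022 = 0.196329
  π_C·f_C = 0.74 × 1.63753 = 1.21177
Sum: 0.14779 + 0.196329 + 1.21177 = 1.55589
Responsibility of Group C: 1.21177 / 1.55589 ≈ 0.779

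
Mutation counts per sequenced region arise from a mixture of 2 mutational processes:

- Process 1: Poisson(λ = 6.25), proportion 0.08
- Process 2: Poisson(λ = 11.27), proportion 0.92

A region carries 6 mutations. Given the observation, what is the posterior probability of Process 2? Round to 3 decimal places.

0.723

By Bayes' theorem, P(k | x) = w_k f_k(x) / Σ_j w_j f_j(x).
Evaluate each component's likelihood at the observed value:
  p_1 = e^(−6.25)·6.25^6/6! = 0.159811
  p_2 = e^(−11.27)·11.27^6/6! = 0.0362838
Multiply by the mixture weights:
  w_1·p_1 = 0.08 × 0.159811 = 0.0127849
  w_2·p_2 = 0.92 × 0.0362838 = 0.0333811
Evidence: 0.0127849 + 0.0333811 = 0.0461659
Responsibility of Process 2: 0.0333811 / 0.0461659 ≈ 0.723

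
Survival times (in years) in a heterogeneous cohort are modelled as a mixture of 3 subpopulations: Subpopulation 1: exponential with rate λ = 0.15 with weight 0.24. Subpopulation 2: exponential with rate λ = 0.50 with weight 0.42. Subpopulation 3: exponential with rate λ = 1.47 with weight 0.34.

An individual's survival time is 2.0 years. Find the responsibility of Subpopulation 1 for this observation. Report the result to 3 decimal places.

The responsibility of component k is π_k f_k(x) divided by Σ_j π_j f_j(x).
Evaluate each component's likelihood at the observed value:
  f_1 = 0.15·e^(−0.15·2.0) = 0.15·e^(−0.3000) = 0.111123
  f_2 = 0.50·e^(−0.50·2.0) = 0.50·e^(−1.0000) = 0.18394
  f_3 = 1.47·e^(−1.47·2.0) = 1.47·e^(−2.9400) = 0.0777126
Prior × likelihood for each component:
  π_1·f_1 = 0.24 × 0.111123 = 0.0266695
  π_2·f_2 = 0.42 × 0.18394 = 0.0772547
  π_3·f_3 = 0.34 × 0.0777126 = 0.0264223
Normaliser: 0.0266695 + 0.0772547 + 0.0264223 = 0.130346
P(Subpopulation 1 | 2.0 years) = 0.0266695 / 0.130346 ≈ 0.205

0.205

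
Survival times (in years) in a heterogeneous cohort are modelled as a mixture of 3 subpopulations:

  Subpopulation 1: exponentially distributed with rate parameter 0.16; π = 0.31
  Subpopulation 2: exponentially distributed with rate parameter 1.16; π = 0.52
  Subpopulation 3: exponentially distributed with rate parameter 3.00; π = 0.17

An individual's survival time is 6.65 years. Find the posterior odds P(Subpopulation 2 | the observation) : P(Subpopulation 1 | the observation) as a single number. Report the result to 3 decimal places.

Since P(k|x) ∝ P(Z=k) f_k(x), the posterior odds are P(Z=i) f_i(x) / (P(Z=j) f_j(x)).
Evaluate each component's likelihood at the observed value:
  p_1 = 0.0552116
  p_2 = 0.000517977
  p_3 = 6.50049e-09
Posterior odds = (P(Z=2)·p_2) / (P(Z=1)·p_1) = (0.52·0.000517977) / (0.31·0.0552116) = 0.000269348 / 0.0171156 ≈ 0.016

0.016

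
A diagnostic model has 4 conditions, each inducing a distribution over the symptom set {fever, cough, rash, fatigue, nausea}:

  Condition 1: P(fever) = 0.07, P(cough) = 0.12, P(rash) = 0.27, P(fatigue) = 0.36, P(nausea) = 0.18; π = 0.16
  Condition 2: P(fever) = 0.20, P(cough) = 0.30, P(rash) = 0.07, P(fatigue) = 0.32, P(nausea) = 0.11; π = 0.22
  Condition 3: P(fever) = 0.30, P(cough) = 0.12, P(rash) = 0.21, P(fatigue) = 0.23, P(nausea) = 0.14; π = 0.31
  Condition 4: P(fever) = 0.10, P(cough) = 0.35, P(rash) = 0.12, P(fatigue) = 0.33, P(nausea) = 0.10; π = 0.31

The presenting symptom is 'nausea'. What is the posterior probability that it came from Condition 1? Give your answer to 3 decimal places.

0.226

The responsibility of component k is π_k f_k(x) divided by Σ_j π_j f_j(x).
Categorical probabilities:
  p_1 = 0.18
  p_2 = 0.11
  p_3 = 0.14
  p_4 = 0.1
Unnormalised posteriors:
  π_1·p_1 = 0.16 × 0.18 = 0.0288
  π_2·p_2 = 0.22 × 0.11 = 0.0242
  π_3·p_3 = 0.31 × 0.14 = 0.0434
  π_4·p_4 = 0.31 × 0.1 = 0.031
Evidence: 0.0288 + 0.0242 + 0.0434 + 0.031 = 0.1274
P(Condition 1 | 'nausea') ≈ 0.226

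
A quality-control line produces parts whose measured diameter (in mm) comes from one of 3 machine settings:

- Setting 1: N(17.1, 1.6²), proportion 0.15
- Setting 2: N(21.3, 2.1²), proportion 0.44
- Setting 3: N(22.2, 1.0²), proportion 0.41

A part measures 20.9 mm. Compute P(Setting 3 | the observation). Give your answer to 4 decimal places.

0.4545

By Bayes' theorem, P(k | x) = w_k f_k(x) / Σ_j w_j f_j(x).
Normal densities:
  L_1 = (1/(1.6·√(2π)))·exp(−(20.9−17.1)²/(2·1.6²)) = 0.249339·exp(-2.82031) = 0.0148574
  L_2 = (1/(2.1·√(2π)))·exp(−(20.9−21.3)²/(2·2.1²)) = 0.189973·exp(-0.01814) = 0.186557
  L_3 = (1/(1.0·√(2π)))·exp(−(20.9−22.2)²/(2·1.0²)) = 0.398942·exp(-0.84500) = 0.171369
Multiply by the mixture weights:
  w_1·L_1 = 0.15 × 0.0148574 = 0.00222862
  w_2·L_2 = 0.44 × 0.186557 = 0.0820852
  w_3·L_3 = 0.41 × 0.171369 = 0.0702611
Denominator: 0.00222862 + 0.0820852 + 0.0702611 = 0.154575
P(Setting 3 | the observation) ≈ 0.4545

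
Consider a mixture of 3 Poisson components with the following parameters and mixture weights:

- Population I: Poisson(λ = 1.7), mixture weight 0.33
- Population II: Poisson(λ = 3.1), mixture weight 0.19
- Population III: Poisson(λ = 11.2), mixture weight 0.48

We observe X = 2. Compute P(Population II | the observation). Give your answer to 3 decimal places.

P(component k | x) = π_k·f_k(x) / marginal(x), where marginal(x) = Σ_j π_j·f_j(x).
Poisson probabilities:
  f_I = 0.263978
  f_II = 0.216461
  f_III = 0.000857646
Prior × likelihood for each component:
  π_I·f_I = 0.33 × 0.263978 = 0.0871126
  π_II·f_II = 0.19 × 0.216461 = 0.0411277
  π_III·f_III = 0.48 × 0.000857646 = 0.00041167
Normaliser: 0.0871126 + 0.0411277 + 0.00041167 = 0.128652
P(Population II | the observation) = 0.0411277 / 0.128652 ≈ 0.320

0.320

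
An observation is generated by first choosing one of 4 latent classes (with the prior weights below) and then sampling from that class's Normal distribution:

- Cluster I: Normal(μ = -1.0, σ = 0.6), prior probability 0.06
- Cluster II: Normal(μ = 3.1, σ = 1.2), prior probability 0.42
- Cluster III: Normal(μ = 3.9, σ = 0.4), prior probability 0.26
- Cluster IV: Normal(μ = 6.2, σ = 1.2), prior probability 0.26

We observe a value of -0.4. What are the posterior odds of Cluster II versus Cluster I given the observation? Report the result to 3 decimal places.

0.082

Only the two components matter; the odds are (π_i f_i(x)) / (π_j f_j(x)).
Evaluate each component's likelihood at the observed value:
  p_I = 0.403285
  p_II = 0.00472573
  p_III = 8.03104e-26
  p_IV = 8.9748e-08
Odds = (0.42/0.06) × (0.00472573/0.403285) = 7 × 0.0117181 ≈ 0.082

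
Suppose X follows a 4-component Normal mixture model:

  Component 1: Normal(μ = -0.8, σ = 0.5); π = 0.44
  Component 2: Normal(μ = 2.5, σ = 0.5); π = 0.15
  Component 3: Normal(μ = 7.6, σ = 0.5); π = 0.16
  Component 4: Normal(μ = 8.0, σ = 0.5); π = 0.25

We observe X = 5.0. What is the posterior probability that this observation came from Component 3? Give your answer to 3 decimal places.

P(component k | x) = w_k·f_k(x) / marginal(x), where marginal(x) = Σ_j w_j·f_j(x).
Normal densities:
  L_1 = (1/(0.5·√(2π)))·exp(−(5.0−-0.8)²/(2·0.5²)) = 0.797885·exp(-67.28000) = 4.81512e-30
  L_2 = (1/(0.5·√(2π)))·exp(−(5.0−2.5)²/(2·0.5²)) = 0.797885·exp(-12.50000) = 2.97344e-06
  L_3 = (1/(0.5·√(2π)))·exp(−(5.0−7.6)²/(2·0.5²)) = 0.797885·exp(-13.52000) = 1.07221e-06
  L_4 = (1/(0.5·√(2π)))·exp(−(5.0−8.0)²/(2·0.5²)) = 0.797885·exp(-18.00000) = 1.21518e-08
Unnormalised posteriors:
  w_1·L_1 = 0.44 × 4.81512e-30 = 2.11865e-30
  w_2·L_2 = 0.15 × 2.97344e-06 = 4.46016e-07
  w_3·L_3 = 0.16 × 1.07221e-06 = 1.71553e-07
  w_4·L_4 = 0.25 × 1.21518e-08 = 3.03794e-09
Sum: 2.11865e-30 + 4.46016e-07 + 1.71553e-07 + 3.03794e-09 = 6.20607e-07
P(Component 3 | 5.0) ≈ 0.276

0.276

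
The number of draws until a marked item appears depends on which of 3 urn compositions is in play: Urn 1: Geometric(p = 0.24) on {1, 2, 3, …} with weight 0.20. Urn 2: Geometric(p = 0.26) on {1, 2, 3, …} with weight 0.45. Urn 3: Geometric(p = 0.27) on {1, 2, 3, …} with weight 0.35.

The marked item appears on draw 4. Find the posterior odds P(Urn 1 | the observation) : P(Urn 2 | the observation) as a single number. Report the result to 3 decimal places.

0.444

The posterior odds equal the prior odds times the likelihood ratio: (π_i/π_j)·(f_i(x)/f_j(x)).
Geometric probabilities:
  p_1 = 0.24·(1−0.24)^3 = 0.24·0.438976 = 0.105354
  p_2 = 0.26·(1−0.26)^3 = 0.26·0.405224 = 0.105358
  p_3 = 0.27·(1−0.27)^3 = 0.27·0.389017 = 0.105035
Odds = (0.20/0.45) × (0.105354/0.105358) = 0.444444 × 0.999962 ≈ 0.444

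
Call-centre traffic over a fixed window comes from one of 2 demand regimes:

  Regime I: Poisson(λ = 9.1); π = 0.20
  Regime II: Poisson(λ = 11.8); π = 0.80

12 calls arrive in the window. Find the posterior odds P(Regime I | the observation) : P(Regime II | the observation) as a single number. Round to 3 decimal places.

0.165

Since P(k|x) ∝ w_k f_k(x), the posterior odds are w_i f_i(x) / (w_j f_j(x)).
Poisson probabilities:
  f_I = e^(−9.1)·9.1^12/12! = 0.0751761
  f_II = e^(−11.8)·11.8^12/12! = 0.114175
0.0150352 / 0.0913403 ≈ 0.165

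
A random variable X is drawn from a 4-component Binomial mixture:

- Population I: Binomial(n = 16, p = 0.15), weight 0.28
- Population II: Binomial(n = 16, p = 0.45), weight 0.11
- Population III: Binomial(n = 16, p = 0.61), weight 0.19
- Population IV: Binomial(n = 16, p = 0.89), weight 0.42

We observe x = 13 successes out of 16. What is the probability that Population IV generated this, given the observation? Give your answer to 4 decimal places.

P(component k | x) = w_k·f_k(x) / marginal(x), where marginal(x) = Σ_j w_j·f_j(x).
Binomial probabilities:
  p_I = C(16,13)·0.15^13·0.85^3 = 560·1.9462e-11·0.614125 = 6.69316e-09
  p_II = C(16,13)·0.45^13·0.55^3 = 560·3.10286e-05·0.166375 = 0.00289094
  p_III = C(16,13)·0.61^13·0.39^3 = 560·0.00161915·0.059319 = 0.0537861
  p_IV = C(16,13)·0.89^13·0.11^3 = 560·0.219821·0.001331 = 0.163846
Multiply by the mixture weights:
  w_I·p_I = 0.28 × 6.69316e-09 = 1.87408e-09
  w_II·p_II = 0.11 × 0.00289094 = 0.000318003
  w_III·p_III = 0.19 × 0.0537861 = 0.0102194
  w_IV·p_IV = 0.42 × 0.163846 = 0.0688154
Marginal: 1.87408e-09 + 0.000318003 + 0.0102194 + 0.0688154 = 0.0793527
So the posterior for Population IV is 0.0688154 / 0.0793527 ≈ 0.8672.

0.8672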